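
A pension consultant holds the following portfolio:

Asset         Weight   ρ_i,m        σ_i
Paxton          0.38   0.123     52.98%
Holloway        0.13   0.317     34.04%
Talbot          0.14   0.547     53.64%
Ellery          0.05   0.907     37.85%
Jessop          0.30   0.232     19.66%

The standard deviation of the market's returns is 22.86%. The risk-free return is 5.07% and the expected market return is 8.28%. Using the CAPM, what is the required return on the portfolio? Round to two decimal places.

β_Paxton = 0.123 × 52.98% / 22.86% = 0.2851
β_Holloway = 0.317 × 34.04% / 22.86% = 0.4720
β_Talbot = 0.547 × 53.64% / 22.86% = 1.2835
β_Ellery = 0.907 × 37.85% / 22.86% = 1.5017
β_Jessop = 0.232 × 19.66% / 22.86% = 0.1995
β_P = Σ w_i β_i = 0.38×0.2851 + 0.13×0.4720 + 0.14×1.2835 + 0.05×1.5017 + 0.30×0.1995 = 0.4843
MRP = 8.28% − 5.07% = 3.21%
E(R_P) = R_f + β_P × MRP = 5.07% + 0.4843 × 3.21% = 6.62%

6.62%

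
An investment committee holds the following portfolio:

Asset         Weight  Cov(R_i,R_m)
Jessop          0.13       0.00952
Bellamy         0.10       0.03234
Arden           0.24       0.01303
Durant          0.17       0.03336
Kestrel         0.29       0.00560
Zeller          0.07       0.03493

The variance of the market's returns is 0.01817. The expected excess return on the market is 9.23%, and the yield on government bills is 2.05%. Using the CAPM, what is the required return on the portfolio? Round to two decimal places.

β_Jessop = 0.00952 / 0.01817 = 0.5239
β_Bellamy = 0.03234 / 0.01817 = 1.7799
β_Arden = 0.01303 / 0.01817 = 0.7171
β_Durant = 0.03336 / 0.01817 = 1.8360
β_Kestrel = 0.00560 / 0.01817 = 0.3082
β_Zeller = 0.03493 / 0.01817 = 1.9224
β_P = Σ w_i β_i = 0.13×0.5239 + 0.10×1.7799 + 0.24×0.7171 + 0.17×1.8360 + 0.29×0.3082 + 0.07×1.9224 = 0.9543
E(R_P) = R_f + β_P × MRP = 2.05% + 0.9543 × 9.23% = 10.86%

10.86%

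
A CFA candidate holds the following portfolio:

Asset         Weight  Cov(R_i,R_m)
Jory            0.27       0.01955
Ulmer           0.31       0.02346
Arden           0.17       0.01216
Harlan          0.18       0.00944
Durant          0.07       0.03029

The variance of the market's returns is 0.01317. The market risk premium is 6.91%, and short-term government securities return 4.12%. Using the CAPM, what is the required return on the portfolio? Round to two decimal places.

β_Jory = 0.01955 / 0.01317 = 1.4844
β_Ulmer = 0.02346 / 0.01317 = 1.7813
β_Arden = 0.01216 / 0.01317 = 0.9233
β_Harlan = 0.00944 / 0.01317 = 0.7168
β_Durant = 0.03029 / 0.01317 = 2.2999
β_P = Σ w_i β_i = 0.27×1.4844 + 0.31×1.7813 + 0.17×0.9233 + 0.18×0.7168 + 0.07×2.2999 = 1.4000
E(R_P) = R_f + β_P × MRP = 4.12% + 1.4000 × 6.91% = 13.79%

13.79%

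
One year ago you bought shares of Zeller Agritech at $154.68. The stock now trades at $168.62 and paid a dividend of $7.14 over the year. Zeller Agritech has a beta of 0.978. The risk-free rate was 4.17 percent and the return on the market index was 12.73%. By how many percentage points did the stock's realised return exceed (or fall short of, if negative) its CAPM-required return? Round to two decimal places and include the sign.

+1.09%

Realised HPR = (P1 + D1 − P0) / P0 = (168.62 + 7.14 − 154.68) / 154.68 = 21.08 / 154.68 = 13.6281%
MRP = 12.73% − 4.17% = 8.56%
CAPM required = R_f + β·MRP = 4.17% + 0.978 × 8.56% = 12.54168%
α = realised − required = 13.6281% − 12.54168% = +1.09%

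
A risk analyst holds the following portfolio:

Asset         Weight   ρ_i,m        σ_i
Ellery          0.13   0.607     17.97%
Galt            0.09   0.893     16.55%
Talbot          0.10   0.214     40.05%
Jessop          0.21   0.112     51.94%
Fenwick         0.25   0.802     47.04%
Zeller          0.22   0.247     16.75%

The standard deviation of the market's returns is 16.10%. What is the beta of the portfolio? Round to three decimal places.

β_Ellery = 0.607 × 17.97% / 16.10% = 0.6775
β_Galt = 0.893 × 16.55% / 16.10% = 0.9180
β_Talbot = 0.214 × 40.05% / 16.10% = 0.5323
β_Jessop = 0.112 × 51.94% / 16.10% = 0.3613
β_Fenwick = 0.802 × 47.04% / 16.10% = 2.3432
β_Zeller = 0.247 × 16.75% / 16.10% = 0.2570
β_P = Σ w_i β_i = 0.13×0.6775 + 0.09×0.9180 + 0.10×0.5323 + 0.21×0.3613 + 0.25×2.3432 + 0.22×0.2570 = 0.9421

0.942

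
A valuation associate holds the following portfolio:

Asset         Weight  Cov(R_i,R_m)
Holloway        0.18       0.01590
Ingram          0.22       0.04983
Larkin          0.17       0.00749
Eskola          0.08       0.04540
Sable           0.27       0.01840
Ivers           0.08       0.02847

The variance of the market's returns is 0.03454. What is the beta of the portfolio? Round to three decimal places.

0.752

β_Holloway = 0.01590 / 0.03454 = 0.4603
β_Ingram = 0.04983 / 0.03454 = 1.4427
β_Larkin = 0.00749 / 0.03454 = 0.2169
β_Eskola = 0.04540 / 0.03454 = 1.3144
β_Sable = 0.01840 / 0.03454 = 0.5327
β_Ivers = 0.02847 / 0.03454 = 0.8243
β_P = Σ w_i β_i = 0.18×0.4603 + 0.22×1.4427 + 0.17×0.2169 + 0.08×1.3144 + 0.27×0.5327 + 0.08×0.8243 = 0.7520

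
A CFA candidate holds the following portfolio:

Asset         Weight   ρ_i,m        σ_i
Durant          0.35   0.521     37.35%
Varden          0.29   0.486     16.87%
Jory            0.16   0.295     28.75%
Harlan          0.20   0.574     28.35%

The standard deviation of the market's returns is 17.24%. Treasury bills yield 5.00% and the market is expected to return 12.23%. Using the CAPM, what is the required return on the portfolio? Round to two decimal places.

β_Durant = 0.521 × 37.35% / 17.24% = 1.1287
β_Varden = 0.486 × 16.87% / 17.24% = 0.4756
β_Jory = 0.295 × 28.75% / 17.24% = 0.4920
β_Harlan = 0.574 × 28.35% / 17.24% = 0.9439
β_P = Σ w_i β_i = 0.35×1.1287 + 0.29×0.4756 + 0.16×0.4920 + 0.20×0.9439 = 0.8005
MRP = 12.23% − 5.00% = 7.23%
E(R_P) = R_f + β_P × MRP = 5.00% + 0.8005 × 7.23% = 10.79%

10.79%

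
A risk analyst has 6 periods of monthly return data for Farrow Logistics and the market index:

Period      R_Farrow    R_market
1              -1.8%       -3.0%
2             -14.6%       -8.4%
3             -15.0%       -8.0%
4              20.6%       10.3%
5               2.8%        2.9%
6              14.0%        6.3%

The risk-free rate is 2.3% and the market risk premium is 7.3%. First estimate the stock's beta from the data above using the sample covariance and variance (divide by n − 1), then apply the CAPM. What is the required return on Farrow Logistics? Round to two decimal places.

Mean R_i = (-1.8 − 14.6 − 15.0 + 20.6 + 2.8 + 14.0) / 6 = 1.0000%
Mean R_m = (-3.0 − 8.4 − 8.0 + 10.3 + 2.9 + 6.3) / 6 = 0.0167%
Σ(R_i − R̄_i)(R_m − R̄_m) = 556.4400  ⇒  Cov = 556.4400 / 5 = 111.2880
Σ(R_m − R̄_m)² = 297.7483  ⇒  Var(R_m) = 297.7483 / 5 = 59.5497
β = Cov / Var(R_m) = 111.2880 / 59.5497 = 1.8688
E(R) = R_f + β × MRP = 2.3% + 1.8688 × 7.3% = 15.94%

15.94%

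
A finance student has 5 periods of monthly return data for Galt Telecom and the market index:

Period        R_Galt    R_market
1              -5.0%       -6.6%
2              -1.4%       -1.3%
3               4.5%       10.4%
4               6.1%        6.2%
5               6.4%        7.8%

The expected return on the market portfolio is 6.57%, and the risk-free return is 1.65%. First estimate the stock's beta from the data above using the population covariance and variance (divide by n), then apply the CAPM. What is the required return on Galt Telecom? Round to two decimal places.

Mean R_i = (-5.0 − 1.4 + 4.5 + 6.1 + 6.4) / 5 = 2.1200%
Mean R_m = (-6.6 − 1.3 + 10.4 + 6.2 + 7.8) / 5 = 3.3000%
Σ(R_i − R̄_i)(R_m − R̄_m) = 134.3800  ⇒  Cov = 134.3800 / 5 = 26.8760
Σ(R_m − R̄_m)² = 198.2400  ⇒  Var(R_m) = 198.2400 / 5 = 39.6480
β = Cov / Var(R_m) = 26.8760 / 39.6480 = 0.6779
MRP = 6.57% − 1.65% = 4.92%
E(R) = R_f + β × MRP = 1.65% + 0.6779 × 4.92% = 4.99%

4.99%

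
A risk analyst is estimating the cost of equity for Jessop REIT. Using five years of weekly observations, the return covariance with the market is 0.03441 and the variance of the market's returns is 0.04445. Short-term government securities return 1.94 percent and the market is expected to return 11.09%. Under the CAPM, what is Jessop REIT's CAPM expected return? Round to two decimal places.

9.02%

β = Cov(R_i, R_m) / Var(R_m) = 0.03441 / 0.04445 = 0.7741
MRP = 11.09% − 1.94% = 9.15%
E(R) = R_f + β × MRP = 1.94% + 0.7741 × 9.15% = 9.02%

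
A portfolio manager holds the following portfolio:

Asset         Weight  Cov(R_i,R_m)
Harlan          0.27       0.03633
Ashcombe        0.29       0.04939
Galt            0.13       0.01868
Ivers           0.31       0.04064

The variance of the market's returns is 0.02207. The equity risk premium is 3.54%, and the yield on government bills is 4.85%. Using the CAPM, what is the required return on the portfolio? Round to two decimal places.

11.13%

β_Harlan = 0.03633 / 0.02207 = 1.6461
β_Ashcombe = 0.04939 / 0.02207 = 2.2379
β_Galt = 0.01868 / 0.02207 = 0.8464
β_Ivers = 0.04064 / 0.02207 = 1.8414
β_P = Σ w_i β_i = 0.27×1.6461 + 0.29×2.2379 + 0.13×0.8464 + 0.31×1.8414 = 1.7743
E(R_P) = R_f + β_P × MRP = 4.85% + 1.7743 × 3.54% = 11.13%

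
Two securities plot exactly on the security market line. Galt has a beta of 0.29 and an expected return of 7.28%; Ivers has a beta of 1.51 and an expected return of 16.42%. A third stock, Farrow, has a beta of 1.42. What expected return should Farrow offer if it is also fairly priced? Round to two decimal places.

15.75%

MRP (SML slope) = (16.42% − 7.28%) / (1.51 − 0.29) = 9.14% / 1.22 = 7.4918%
R_f (intercept) = 7.28% − 0.29 × 7.4918% = 5.1074%
E(R_Farrow) = R_f + β × MRP = 5.1074% + 1.42 × 7.4918% = 15.75%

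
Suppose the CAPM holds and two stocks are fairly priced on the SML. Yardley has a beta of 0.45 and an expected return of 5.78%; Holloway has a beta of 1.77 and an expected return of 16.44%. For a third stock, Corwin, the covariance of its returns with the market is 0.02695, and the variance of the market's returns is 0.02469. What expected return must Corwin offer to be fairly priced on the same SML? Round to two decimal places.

10.96%

MRP = (16.44% − 5.78%) / (1.77 − 0.45) = 8.0758%
R_f = 5.78% − 0.45 × 8.0758% = 2.1459%
β_Corwin = Cov / Var(R_m) = 0.02695 / 0.02469 = 1.0915
E(R_Corwin) = R_f + β × MRP = 2.1459% + 1.0915 × 8.0758% = 10.96%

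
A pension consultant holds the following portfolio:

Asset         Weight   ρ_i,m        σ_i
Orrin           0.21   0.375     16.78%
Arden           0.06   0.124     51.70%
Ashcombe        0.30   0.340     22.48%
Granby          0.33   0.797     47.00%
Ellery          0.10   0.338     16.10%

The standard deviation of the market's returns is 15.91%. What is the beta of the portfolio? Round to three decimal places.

β_Orrin = 0.375 × 16.78% / 15.91% = 0.3955
β_Arden = 0.124 × 51.70% / 15.91% = 0.4029
β_Ashcombe = 0.340 × 22.48% / 15.91% = 0.4804
β_Granby = 0.797 × 47.00% / 15.91% = 2.3544
β_Ellery = 0.338 × 16.10% / 15.91% = 0.3420
β_P = Σ w_i β_i = 0.21×0.3955 + 0.06×0.4029 + 0.30×0.4804 + 0.33×2.3544 + 0.10×0.3420 = 1.0625

1.063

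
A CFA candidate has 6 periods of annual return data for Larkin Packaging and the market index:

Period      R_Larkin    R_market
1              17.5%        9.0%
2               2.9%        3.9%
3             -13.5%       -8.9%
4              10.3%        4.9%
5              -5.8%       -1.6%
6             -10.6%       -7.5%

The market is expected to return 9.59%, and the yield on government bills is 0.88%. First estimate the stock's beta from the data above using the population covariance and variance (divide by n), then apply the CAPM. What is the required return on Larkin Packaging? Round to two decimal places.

Mean R_i = (17.5 + 2.9 − 13.5 + 10.3 − 5.8 − 10.6) / 6 = 0.1333%
Mean R_m = (9.0 + 3.9 − 8.9 + 4.9 − 1.6 − 7.5) / 6 = -0.0333%
Σ(R_i − R̄_i)(R_m − R̄_m) = 428.2367  ⇒  Cov = 428.2367 / 6 = 71.3728
Σ(R_m − R̄_m)² = 258.2333  ⇒  Var(R_m) = 258.2333 / 6 = 43.0389
β = Cov / Var(R_m) = 71.3728 / 43.0389 = 1.6583
MRP = 9.59% − 0.88% = 8.71%
E(R) = R_f + β × MRP = 0.88% + 1.6583 × 8.71% = 15.32%

15.32%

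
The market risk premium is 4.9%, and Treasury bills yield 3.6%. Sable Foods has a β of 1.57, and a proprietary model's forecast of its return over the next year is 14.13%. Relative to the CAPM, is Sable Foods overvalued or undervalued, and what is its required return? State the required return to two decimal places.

Required return = R_f + β·MRP = 3.6% + 1.57 × 4.9% = 11.29%
Forecast 14.13% > required 11.29% → the stock plots above the SML → undervalued.

Undervalued; required return 11.29%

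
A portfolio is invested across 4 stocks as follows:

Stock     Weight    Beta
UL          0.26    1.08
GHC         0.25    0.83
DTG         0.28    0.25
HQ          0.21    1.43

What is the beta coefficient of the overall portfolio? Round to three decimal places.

0.859

β_P = Σ w_i β_i = 0.26×1.08 + 0.25×0.83 + 0.28×0.25 + 0.21×1.43 = 0.8586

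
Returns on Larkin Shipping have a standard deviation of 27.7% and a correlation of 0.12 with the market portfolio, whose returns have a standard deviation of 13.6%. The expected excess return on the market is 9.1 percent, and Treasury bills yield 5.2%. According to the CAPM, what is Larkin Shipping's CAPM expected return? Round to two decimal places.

7.42%

β = ρ × σ_i / σ_m = 0.12 × 27.7% / 13.6% = 0.2444
E(R) = 5.2% + 0.2444 × 9.1% = 7.42%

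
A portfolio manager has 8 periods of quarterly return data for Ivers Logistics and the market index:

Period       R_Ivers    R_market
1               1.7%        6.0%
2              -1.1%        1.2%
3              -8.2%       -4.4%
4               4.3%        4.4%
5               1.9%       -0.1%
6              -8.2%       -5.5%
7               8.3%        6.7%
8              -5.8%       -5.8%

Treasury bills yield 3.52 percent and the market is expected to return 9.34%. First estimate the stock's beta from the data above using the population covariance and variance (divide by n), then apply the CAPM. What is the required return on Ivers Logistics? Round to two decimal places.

9.85%

Mean R_i = (1.7 − 1.1 − 8.2 + 4.3 + 1.9 − 8.2 + 8.3 − 5.8) / 8 = -0.8875%
Mean R_m = (6.0 + 1.2 − 4.4 + 4.4 − 0.1 − 5.5 + 6.7 − 5.8) / 8 = 0.3125%
Σ(R_i − R̄_i)(R_m − R̄_m) = 200.2588  ⇒  Cov = 200.2588 / 8 = 25.0324
Σ(R_m − R̄_m)² = 184.1688  ⇒  Var(R_m) = 184.1688 / 8 = 23.0211
β = Cov / Var(R_m) = 25.0324 / 23.0211 = 1.0874
MRP = 9.34% − 3.52% = 5.82%
E(R) = R_f + β × MRP = 3.52% + 1.0874 × 5.82% = 9.85%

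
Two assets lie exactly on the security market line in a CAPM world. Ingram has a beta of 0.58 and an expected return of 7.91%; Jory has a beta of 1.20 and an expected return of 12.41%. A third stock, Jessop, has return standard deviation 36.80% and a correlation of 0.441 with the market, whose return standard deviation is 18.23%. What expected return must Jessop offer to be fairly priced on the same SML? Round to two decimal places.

MRP = (12.41% − 7.91%) / (1.20 − 0.58) = 7.2581%
R_f = 7.91% − 0.58 × 7.2581% = 3.7003%
β_Jessop = ρ·σ_i/σ_m = 0.441 × 36.80 / 18.23 = 0.8902
E(R_Jessop) = R_f + β × MRP = 3.7003% + 0.8902 × 7.2581% = 10.16%

10.16%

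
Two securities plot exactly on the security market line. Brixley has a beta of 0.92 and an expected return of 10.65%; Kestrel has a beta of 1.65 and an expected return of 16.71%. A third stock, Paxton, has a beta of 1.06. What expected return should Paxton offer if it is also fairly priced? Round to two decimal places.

MRP (SML slope) = (16.71% − 10.65%) / (1.65 − 0.92) = 6.06% / 0.73 = 8.3014%
R_f (intercept) = 10.65% − 0.92 × 8.3014% = 3.0127%
E(R_Paxton) = R_f + β × MRP = 3.0127% + 1.06 × 8.3014% = 11.81%

11.81%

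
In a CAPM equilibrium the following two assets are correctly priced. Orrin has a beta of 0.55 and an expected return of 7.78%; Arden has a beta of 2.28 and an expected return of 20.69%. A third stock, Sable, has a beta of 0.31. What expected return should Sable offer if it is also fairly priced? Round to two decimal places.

5.99%

MRP (SML slope) = (20.69% − 7.78%) / (2.28 − 0.55) = 12.91% / 1.73 = 7.4624%
R_f (intercept) = 7.78% − 0.55 × 7.4624% = 3.6757%
E(R_Sable) = R_f + β × MRP = 3.6757% + 0.31 × 7.4624% = 5.99%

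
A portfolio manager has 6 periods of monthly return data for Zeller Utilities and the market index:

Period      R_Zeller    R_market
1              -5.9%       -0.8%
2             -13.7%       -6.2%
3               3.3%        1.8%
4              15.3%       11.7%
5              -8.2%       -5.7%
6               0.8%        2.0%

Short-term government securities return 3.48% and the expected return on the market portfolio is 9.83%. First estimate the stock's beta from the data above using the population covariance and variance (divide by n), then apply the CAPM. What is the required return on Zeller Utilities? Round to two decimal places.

Mean R_i = (-5.9 − 13.7 + 3.3 + 15.3 − 8.2 + 0.8) / 6 = -1.4000%
Mean R_m = (-0.8 − 6.2 + 1.8 + 11.7 − 5.7 + 2.0) / 6 = 0.4667%
Σ(R_i − R̄_i)(R_m − R̄_m) = 326.8700  ⇒  Cov = 326.8700 / 6 = 54.4783
Σ(R_m − R̄_m)² = 214.3933  ⇒  Var(R_m) = 214.3933 / 6 = 35.7322
β = Cov / Var(R_m) = 54.4783 / 35.7322 = 1.5246
MRP = 9.83% − 3.48% = 6.35%
E(R) = R_f + β × MRP = 3.48% + 1.5246 × 6.35% = 13.16%

13.16%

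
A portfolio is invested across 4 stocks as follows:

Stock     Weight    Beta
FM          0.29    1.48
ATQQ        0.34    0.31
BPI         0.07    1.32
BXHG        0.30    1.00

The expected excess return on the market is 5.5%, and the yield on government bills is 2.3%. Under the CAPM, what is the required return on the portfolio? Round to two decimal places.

β_P = Σ w_i β_i = 0.29×1.48 + 0.34×0.31 + 0.07×1.32 + 0.30×1.00 = 0.9270
E(R_P) = R_f + β_P × MRP = 2.3% + 0.9270 × 5.5% = 7.40%

7.40%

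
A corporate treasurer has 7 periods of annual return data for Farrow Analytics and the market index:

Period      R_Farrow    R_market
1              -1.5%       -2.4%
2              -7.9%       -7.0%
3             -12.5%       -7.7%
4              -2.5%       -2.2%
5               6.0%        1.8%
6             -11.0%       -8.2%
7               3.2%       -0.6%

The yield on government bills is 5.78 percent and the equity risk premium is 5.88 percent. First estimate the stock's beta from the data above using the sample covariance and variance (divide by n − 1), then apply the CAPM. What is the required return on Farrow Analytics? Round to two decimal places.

16.21%

Mean R_i = (-1.5 − 7.9 − 12.5 − 2.5 + 6.0 − 11.0 + 3.2) / 7 = -3.7429%
Mean R_m = (-2.4 − 7.0 − 7.7 − 2.2 + 1.8 − 8.2 − 0.6) / 7 = -3.7571%
Σ(R_i − R̄_i)(R_m − R̄_m) = 161.2929  ⇒  Cov = 161.2929 / 6 = 26.8822
Σ(R_m − R̄_m)² = 90.9171  ⇒  Var(R_m) = 90.9171 / 6 = 15.1529
β = Cov / Var(R_m) = 26.8822 / 15.1529 = 1.7741
E(R) = R_f + β × MRP = 5.78% + 1.7741 × 5.88% = 16.21%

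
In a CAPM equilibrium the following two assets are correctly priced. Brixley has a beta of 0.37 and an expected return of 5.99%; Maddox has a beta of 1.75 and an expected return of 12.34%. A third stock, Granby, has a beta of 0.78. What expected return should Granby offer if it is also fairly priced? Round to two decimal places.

7.88%

MRP (SML slope) = (12.34% − 5.99%) / (1.75 − 0.37) = 6.35% / 1.38 = 4.6014%
R_f (intercept) = 5.99% − 0.37 × 4.6014% = 4.2875%
E(R_Granby) = R_f + β × MRP = 4.2875% + 0.78 × 4.6014% = 7.88%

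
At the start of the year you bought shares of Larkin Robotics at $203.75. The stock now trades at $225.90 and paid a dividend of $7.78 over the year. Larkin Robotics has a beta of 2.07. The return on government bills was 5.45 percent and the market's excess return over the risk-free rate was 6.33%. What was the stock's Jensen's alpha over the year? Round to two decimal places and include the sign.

Realised HPR = (P1 + D1 − P0) / P0 = (225.90 + 7.78 − 203.75) / 203.75 = 29.93 / 203.75 = 14.6896%
CAPM required = R_f + β·MRP = 5.45% + 2.07 × 6.33% = 18.5531%
α = realised − required = 14.6896% − 18.5531% = -3.86%

-3.86%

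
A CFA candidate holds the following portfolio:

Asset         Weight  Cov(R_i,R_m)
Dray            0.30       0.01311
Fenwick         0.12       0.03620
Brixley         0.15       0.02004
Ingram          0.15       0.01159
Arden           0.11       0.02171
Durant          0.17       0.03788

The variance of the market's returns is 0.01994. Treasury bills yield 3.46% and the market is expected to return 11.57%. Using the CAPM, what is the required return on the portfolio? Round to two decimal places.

12.35%

β_Dray = 0.01311 / 0.01994 = 0.6575
β_Fenwick = 0.03620 / 0.01994 = 1.8154
β_Brixley = 0.02004 / 0.01994 = 1.0050
β_Ingram = 0.01159 / 0.01994 = 0.5812
β_Arden = 0.02171 / 0.01994 = 1.0888
β_Durant = 0.03788 / 0.01994 = 1.8997
β_P = Σ w_i β_i = 0.30×0.6575 + 0.12×1.8154 + 0.15×1.0050 + 0.15×0.5812 + 0.11×1.0888 + 0.17×1.8997 = 1.0957
MRP = 11.57% − 3.46% = 8.11%
E(R_P) = R_f + β_P × MRP = 3.46% + 1.0957 × 8.11% = 12.35%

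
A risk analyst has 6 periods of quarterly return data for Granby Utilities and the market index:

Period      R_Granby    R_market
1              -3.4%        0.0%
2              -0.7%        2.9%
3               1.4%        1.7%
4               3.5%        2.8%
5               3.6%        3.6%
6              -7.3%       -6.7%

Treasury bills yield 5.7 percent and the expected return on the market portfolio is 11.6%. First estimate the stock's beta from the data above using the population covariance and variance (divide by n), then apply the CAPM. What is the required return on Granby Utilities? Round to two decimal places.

Mean R_i = (-3.4 − 0.7 + 1.4 + 3.5 + 3.6 − 7.3) / 6 = -0.4833%
Mean R_m = (0.0 + 2.9 + 1.7 + 2.8 + 3.6 − 6.7) / 6 = 0.7167%
Σ(R_i − R̄_i)(R_m − R̄_m) = 74.0983  ⇒  Cov = 74.0983 / 6 = 12.3497
Σ(R_m − R̄_m)² = 73.9083  ⇒  Var(R_m) = 73.9083 / 6 = 12.3181
β = Cov / Var(R_m) = 12.3497 / 12.3181 = 1.0026
MRP = 11.6% − 5.7% = 5.90%
E(R) = R_f + β × MRP = 5.7% + 1.0026 × 5.9% = 11.62%

11.62%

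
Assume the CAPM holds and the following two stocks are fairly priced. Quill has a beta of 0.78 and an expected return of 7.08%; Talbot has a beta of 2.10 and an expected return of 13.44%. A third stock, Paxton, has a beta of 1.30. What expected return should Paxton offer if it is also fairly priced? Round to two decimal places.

9.59%

MRP (SML slope) = (13.44% − 7.08%) / (2.10 − 0.78) = 6.36% / 1.32 = 4.8182%
R_f (intercept) = 7.08% − 0.78 × 4.8182% = 3.3218%
E(R_Paxton) = R_f + β × MRP = 3.3218% + 1.30 × 4.8182% = 9.59%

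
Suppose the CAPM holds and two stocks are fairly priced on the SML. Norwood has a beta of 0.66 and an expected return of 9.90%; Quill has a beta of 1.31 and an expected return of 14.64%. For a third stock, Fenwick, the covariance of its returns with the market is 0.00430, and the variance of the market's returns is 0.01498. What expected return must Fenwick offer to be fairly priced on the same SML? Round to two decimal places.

MRP = (14.64% − 9.90%) / (1.31 − 0.66) = 7.2923%
R_f = 9.90% − 0.66 × 7.2923% = 5.0871%
β_Fenwick = Cov / Var(R_m) = 0.00430 / 0.01498 = 0.2870
E(R_Fenwick) = R_f + β × MRP = 5.0871% + 0.2870 × 7.2923% = 7.18%

7.18%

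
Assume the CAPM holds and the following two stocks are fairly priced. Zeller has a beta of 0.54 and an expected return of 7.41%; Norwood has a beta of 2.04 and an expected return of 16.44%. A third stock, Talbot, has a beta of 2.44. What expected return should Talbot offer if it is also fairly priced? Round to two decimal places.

MRP (SML slope) = (16.44% − 7.41%) / (2.04 − 0.54) = 9.03% / 1.50 = 6.0200%
R_f (intercept) = 7.41% − 0.54 × 6.0200% = 4.1592%
E(R_Talbot) = R_f + β × MRP = 4.1592% + 2.44 × 6.0200% = 18.85%

18.85%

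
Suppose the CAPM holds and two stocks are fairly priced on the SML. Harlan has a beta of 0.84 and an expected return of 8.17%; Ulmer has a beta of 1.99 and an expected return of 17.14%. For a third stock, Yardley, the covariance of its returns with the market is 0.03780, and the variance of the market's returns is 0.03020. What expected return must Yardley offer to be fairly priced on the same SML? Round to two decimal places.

MRP = (17.14% − 8.17%) / (1.99 − 0.84) = 7.8000%
R_f = 8.17% − 0.84 × 7.8000% = 1.6180%
β_Yardley = Cov / Var(R_m) = 0.03780 / 0.03020 = 1.2517
E(R_Yardley) = R_f + β × MRP = 1.6180% + 1.2517 × 7.8000% = 11.38%

11.38%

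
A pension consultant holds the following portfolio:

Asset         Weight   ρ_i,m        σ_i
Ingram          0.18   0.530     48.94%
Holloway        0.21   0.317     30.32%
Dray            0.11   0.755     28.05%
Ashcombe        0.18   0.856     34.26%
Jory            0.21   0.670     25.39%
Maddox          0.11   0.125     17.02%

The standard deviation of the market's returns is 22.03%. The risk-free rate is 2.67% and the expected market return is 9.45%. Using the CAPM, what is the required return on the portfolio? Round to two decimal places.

8.24%

β_Ingram = 0.530 × 48.94% / 22.03% = 1.1774
β_Holloway = 0.317 × 30.32% / 22.03% = 0.4363
β_Dray = 0.755 × 28.05% / 22.03% = 0.9613
β_Ashcombe = 0.856 × 34.26% / 22.03% = 1.3312
β_Jory = 0.670 × 25.39% / 22.03% = 0.7722
β_Maddox = 0.125 × 17.02% / 22.03% = 0.0966
β_P = Σ w_i β_i = 0.18×1.1774 + 0.21×0.4363 + 0.11×0.9613 + 0.18×1.3312 + 0.21×0.7722 + 0.11×0.0966 = 0.8217
MRP = 9.45% − 2.67% = 6.78%
E(R_P) = R_f + β_P × MRP = 2.67% + 0.8217 × 6.78% = 8.24%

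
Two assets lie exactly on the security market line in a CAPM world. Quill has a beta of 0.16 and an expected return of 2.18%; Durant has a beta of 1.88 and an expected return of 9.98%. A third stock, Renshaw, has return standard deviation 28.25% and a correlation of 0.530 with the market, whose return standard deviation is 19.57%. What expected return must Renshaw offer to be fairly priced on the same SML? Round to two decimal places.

4.92%

MRP = (9.98% − 2.18%) / (1.88 − 0.16) = 4.5349%
R_f = 2.18% − 0.16 × 4.5349% = 1.4544%
β_Renshaw = ρ·σ_i/σ_m = 0.530 × 28.25 / 19.57 = 0.7651
E(R_Renshaw) = R_f + β × MRP = 1.4544% + 0.7651 × 4.5349% = 4.92%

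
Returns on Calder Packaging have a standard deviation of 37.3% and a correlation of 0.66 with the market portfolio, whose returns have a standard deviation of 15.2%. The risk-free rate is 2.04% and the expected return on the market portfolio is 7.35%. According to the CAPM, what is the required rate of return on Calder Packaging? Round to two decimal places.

β = ρ × σ_i / σ_m = 0.66 × 37.3% / 15.2% = 1.6196
MRP = 7.35% − 2.04% = 5.31%
E(R) = 2.04% + 1.6196 × 5.31% = 10.64%

10.64%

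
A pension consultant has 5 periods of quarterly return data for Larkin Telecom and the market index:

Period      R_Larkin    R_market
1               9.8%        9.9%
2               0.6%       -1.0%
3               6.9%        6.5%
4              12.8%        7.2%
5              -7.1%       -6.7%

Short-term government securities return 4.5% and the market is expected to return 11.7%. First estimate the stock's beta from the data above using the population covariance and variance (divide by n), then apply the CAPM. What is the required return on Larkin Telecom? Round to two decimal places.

12.48%

Mean R_i = (9.8 + 0.6 + 6.9 + 12.8 − 7.1) / 5 = 4.6000%
Mean R_m = (9.9 − 1.0 + 6.5 + 7.2 − 6.7) / 5 = 3.1800%
Σ(R_i − R̄_i)(R_m − R̄_m) = 207.8600  ⇒  Cov = 207.8600 / 5 = 41.5720
Σ(R_m − R̄_m)² = 187.4280  ⇒  Var(R_m) = 187.4280 / 5 = 37.4856
β = Cov / Var(R_m) = 41.5720 / 37.4856 = 1.1090
MRP = 11.7% − 4.5% = 7.20%
E(R) = R_f + β × MRP = 4.5% + 1.1090 × 7.2% = 12.48%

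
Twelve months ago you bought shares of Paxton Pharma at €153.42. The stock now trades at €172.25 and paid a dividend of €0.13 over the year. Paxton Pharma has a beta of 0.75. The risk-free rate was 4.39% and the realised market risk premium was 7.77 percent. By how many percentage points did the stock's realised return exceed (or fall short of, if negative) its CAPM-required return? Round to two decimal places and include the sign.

Realised HPR = (P1 + D1 − P0) / P0 = (172.25 + 0.13 − 153.42) / 153.42 = 18.96 / 153.42 = 12.3582%
CAPM required = R_f + β·MRP = 4.39% + 0.75 × 7.77% = 10.2175%
α = realised − required = 12.3582% − 10.2175% = +2.14%

+2.14%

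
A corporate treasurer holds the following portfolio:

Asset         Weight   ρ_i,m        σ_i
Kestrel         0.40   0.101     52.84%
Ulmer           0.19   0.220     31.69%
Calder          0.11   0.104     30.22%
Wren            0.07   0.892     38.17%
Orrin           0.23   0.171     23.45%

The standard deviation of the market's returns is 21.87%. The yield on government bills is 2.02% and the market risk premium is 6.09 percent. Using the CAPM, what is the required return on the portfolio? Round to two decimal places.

β_Kestrel = 0.101 × 52.84% / 21.87% = 0.2440
β_Ulmer = 0.220 × 31.69% / 21.87% = 0.3188
β_Calder = 0.104 × 30.22% / 21.87% = 0.1437
β_Wren = 0.892 × 38.17% / 21.87% = 1.5568
β_Orrin = 0.171 × 23.45% / 21.87% = 0.1834
β_P = Σ w_i β_i = 0.40×0.2440 + 0.19×0.3188 + 0.11×0.1437 + 0.07×1.5568 + 0.23×0.1834 = 0.3251
E(R_P) = R_f + β_P × MRP = 2.02% + 0.3251 × 6.09% = 4.00%

4.00%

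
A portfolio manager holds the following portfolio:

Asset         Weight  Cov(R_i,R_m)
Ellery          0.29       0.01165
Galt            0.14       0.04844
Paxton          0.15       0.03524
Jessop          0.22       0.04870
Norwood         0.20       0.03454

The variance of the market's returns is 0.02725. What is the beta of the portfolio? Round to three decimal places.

1.214

β_Ellery = 0.01165 / 0.02725 = 0.4275
β_Galt = 0.04844 / 0.02725 = 1.7776
β_Paxton = 0.03524 / 0.02725 = 1.2932
β_Jessop = 0.04870 / 0.02725 = 1.7872
β_Norwood = 0.03454 / 0.02725 = 1.2675
β_P = Σ w_i β_i = 0.29×0.4275 + 0.14×1.7776 + 0.15×1.2932 + 0.22×1.7872 + 0.20×1.2675 = 1.2135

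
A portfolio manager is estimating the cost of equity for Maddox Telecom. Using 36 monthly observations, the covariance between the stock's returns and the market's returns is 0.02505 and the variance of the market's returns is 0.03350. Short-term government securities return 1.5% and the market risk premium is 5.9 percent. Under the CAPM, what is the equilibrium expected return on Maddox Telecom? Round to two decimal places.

5.91%

β = Cov(R_i, R_m) / Var(R_m) = 0.02505 / 0.03350 = 0.7478
E(R) = R_f + β × MRP = 1.5% + 0.7478 × 5.9% = 5.91%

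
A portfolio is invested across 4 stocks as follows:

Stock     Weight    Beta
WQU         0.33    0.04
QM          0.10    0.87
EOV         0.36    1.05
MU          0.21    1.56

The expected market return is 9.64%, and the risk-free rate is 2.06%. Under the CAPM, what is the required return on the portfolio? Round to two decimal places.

β_P = Σ w_i β_i = 0.33×0.04 + 0.10×0.87 + 0.36×1.05 + 0.21×1.56 = 0.8058
MRP = 9.64% − 2.06% = 7.58%
E(R_P) = R_f + β_P × MRP = 2.06% + 0.8058 × 7.58% = 8.17%

8.17%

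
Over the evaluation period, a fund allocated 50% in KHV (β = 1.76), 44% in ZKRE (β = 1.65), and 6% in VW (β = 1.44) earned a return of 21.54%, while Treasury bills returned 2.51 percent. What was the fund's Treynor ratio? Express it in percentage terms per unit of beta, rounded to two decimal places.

β_P = 0.50×1.76 + 0.44×1.65 + 0.06×1.44 = 1.6924
Treynor = (R_P − R_f) / β_P = (21.54% − 2.51%) / 1.6924 = 19.03% / 1.6924 = 11.24%

11.24%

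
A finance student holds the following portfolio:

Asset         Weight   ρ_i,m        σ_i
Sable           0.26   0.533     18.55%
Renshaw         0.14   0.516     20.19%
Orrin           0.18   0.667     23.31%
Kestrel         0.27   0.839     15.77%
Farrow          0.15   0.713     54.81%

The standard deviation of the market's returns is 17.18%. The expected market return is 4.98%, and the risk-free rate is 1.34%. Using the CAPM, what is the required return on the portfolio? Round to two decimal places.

4.79%

β_Sable = 0.533 × 18.55% / 17.18% = 0.5755
β_Renshaw = 0.516 × 20.19% / 17.18% = 0.6064
β_Orrin = 0.667 × 23.31% / 17.18% = 0.9050
β_Kestrel = 0.839 × 15.77% / 17.18% = 0.7701
β_Farrow = 0.713 × 54.81% / 17.18% = 2.2747
β_P = Σ w_i β_i = 0.26×0.5755 + 0.14×0.6064 + 0.18×0.9050 + 0.27×0.7701 + 0.15×2.2747 = 0.9466
MRP = 4.98% − 1.34% = 3.64%
E(R_P) = R_f + β_P × MRP = 1.34% + 0.9466 × 3.64% = 4.79%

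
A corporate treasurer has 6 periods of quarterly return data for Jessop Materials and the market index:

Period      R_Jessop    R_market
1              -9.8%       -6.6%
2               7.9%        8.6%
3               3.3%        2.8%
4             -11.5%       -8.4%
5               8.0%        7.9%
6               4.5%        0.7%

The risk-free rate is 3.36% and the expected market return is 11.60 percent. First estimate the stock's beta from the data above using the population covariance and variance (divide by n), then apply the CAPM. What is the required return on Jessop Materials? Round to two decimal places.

Mean R_i = (-9.8 + 7.9 + 3.3 − 11.5 + 8.0 + 4.5) / 6 = 0.4000%
Mean R_m = (-6.6 + 8.6 + 2.8 − 8.4 + 7.9 + 0.7) / 6 = 0.8333%
Σ(R_i − R̄_i)(R_m − R̄_m) = 302.8100  ⇒  Cov = 302.8100 / 6 = 50.4683
Σ(R_m − R̄_m)² = 254.6533  ⇒  Var(R_m) = 254.6533 / 6 = 42.4422
β = Cov / Var(R_m) = 50.4683 / 42.4422 = 1.1891
MRP = 11.60% − 3.36% = 8.24%
E(R) = R_f + β × MRP = 3.36% + 1.1891 × 8.24% = 13.16%

13.16%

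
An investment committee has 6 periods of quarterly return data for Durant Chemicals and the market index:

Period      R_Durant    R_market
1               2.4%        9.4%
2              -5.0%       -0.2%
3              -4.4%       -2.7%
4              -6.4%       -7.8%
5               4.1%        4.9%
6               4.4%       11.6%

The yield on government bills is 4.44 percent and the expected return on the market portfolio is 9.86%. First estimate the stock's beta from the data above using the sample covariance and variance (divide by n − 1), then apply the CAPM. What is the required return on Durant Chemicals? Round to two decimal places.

Mean R_i = (2.4 − 5.0 − 4.4 − 6.4 + 4.1 + 4.4) / 6 = -0.8167%
Mean R_m = (9.4 − 0.2 − 2.7 − 7.8 + 4.9 + 11.6) / 6 = 2.5333%
Σ(R_i − R̄_i)(R_m − R̄_m) = 168.9033  ⇒  Cov = 168.9033 / 5 = 33.7807
Σ(R_m − R̄_m)² = 276.5933  ⇒  Var(R_m) = 276.5933 / 5 = 55.3187
β = Cov / Var(R_m) = 33.7807 / 55.3187 = 0.6107
MRP = 9.86% − 4.44% = 5.42%
E(R) = R_f + β × MRP = 4.44% + 0.6107 × 5.42% = 7.75%

7.75%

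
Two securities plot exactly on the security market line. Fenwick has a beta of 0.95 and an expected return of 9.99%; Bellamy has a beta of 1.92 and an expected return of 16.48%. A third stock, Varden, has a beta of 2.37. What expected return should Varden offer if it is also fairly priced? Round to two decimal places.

MRP (SML slope) = (16.48% − 9.99%) / (1.92 − 0.95) = 6.49% / 0.97 = 6.6907%
R_f (intercept) = 9.99% − 0.95 × 6.6907% = 3.6338%
E(R_Varden) = R_f + β × MRP = 3.6338% + 2.37 × 6.6907% = 19.49%

19.49%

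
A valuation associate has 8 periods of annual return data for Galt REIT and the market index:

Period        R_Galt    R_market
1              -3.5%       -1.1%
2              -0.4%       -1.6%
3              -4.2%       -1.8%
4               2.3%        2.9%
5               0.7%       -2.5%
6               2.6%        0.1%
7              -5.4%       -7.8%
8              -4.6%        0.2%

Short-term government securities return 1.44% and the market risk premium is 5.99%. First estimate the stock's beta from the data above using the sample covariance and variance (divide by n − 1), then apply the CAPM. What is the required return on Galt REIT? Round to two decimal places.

5.11%

Mean R_i = (-3.5 − 0.4 − 4.2 + 2.3 + 0.7 + 2.6 − 5.4 − 4.6) / 8 = -1.5625%
Mean R_m = (-1.1 − 1.6 − 1.8 + 2.9 − 2.5 + 0.1 − 7.8 + 0.2) / 8 = -1.4500%
Σ(R_i − R̄_i)(R_m − R̄_m) = 40.3050  ⇒  Cov = 40.3050 / 7 = 5.7579
Σ(R_m − R̄_m)² = 65.7400  ⇒  Var(R_m) = 65.7400 / 7 = 9.3914
β = Cov / Var(R_m) = 5.7579 / 9.3914 = 0.6131
E(R) = R_f + β × MRP = 1.44% + 0.6131 × 5.99% = 5.11%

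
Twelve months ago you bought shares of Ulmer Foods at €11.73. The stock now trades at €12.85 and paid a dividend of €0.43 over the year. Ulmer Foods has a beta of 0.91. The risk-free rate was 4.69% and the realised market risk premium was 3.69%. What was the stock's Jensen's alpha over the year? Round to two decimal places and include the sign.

+5.17%

Realised HPR = (P1 + D1 − P0) / P0 = (12.85 + 0.43 − 11.73) / 11.73 = 1.55 / 11.73 = 13.2140%
CAPM required = R_f + β·MRP = 4.69% + 0.91 × 3.69% = 8.0479%
α = realised − required = 13.2140% − 8.0479% = +5.17%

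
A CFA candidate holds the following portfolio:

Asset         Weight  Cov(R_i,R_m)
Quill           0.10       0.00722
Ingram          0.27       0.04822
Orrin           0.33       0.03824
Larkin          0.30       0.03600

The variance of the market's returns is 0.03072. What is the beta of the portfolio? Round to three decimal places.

1.210

β_Quill = 0.00722 / 0.03072 = 0.2350
β_Ingram = 0.04822 / 0.03072 = 1.5697
β_Orrin = 0.03824 / 0.03072 = 1.2448
β_Larkin = 0.03600 / 0.03072 = 1.1719
β_P = Σ w_i β_i = 0.10×0.2350 + 0.27×1.5697 + 0.33×1.2448 + 0.30×1.1719 = 1.2097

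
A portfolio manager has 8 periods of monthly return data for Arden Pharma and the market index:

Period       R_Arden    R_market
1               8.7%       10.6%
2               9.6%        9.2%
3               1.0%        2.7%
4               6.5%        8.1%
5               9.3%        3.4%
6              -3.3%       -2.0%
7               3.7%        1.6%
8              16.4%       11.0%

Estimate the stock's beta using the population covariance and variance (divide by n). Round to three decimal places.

Mean R_i = (8.7 + 9.6 + 1.0 + 6.5 + 9.3 − 3.3 + 3.7 + 16.4) / 8 = 6.4875%
Mean R_m = (10.6 + 9.2 + 2.7 + 8.1 + 3.4 − 2.0 + 1.6 + 11.0) / 8 = 5.5750%
Σ(R_i − R̄_i)(R_m − R̄_m) = 171.0875  ⇒  Cov = 171.0875 / 8 = 21.3859
Σ(R_m − R̄_m)² = 160.3750  ⇒  Var(R_m) = 160.3750 / 8 = 20.0469
β = Cov / Var(R_m) = 21.3859 / 20.0469 = 1.0668

1.067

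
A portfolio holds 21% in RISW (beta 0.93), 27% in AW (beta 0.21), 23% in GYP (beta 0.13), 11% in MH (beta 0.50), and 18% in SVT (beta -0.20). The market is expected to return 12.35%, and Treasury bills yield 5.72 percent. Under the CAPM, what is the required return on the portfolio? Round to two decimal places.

7.71%

β_P = Σ w_i β_i = 0.21×0.93 + 0.27×0.21 + 0.23×0.13 + 0.11×0.50 + 0.18×-0.20 = 0.3009
MRP = 12.35% − 5.72% = 6.63%
E(R_P) = R_f + β_P × MRP = 5.72% + 0.3009 × 6.63% = 7.71%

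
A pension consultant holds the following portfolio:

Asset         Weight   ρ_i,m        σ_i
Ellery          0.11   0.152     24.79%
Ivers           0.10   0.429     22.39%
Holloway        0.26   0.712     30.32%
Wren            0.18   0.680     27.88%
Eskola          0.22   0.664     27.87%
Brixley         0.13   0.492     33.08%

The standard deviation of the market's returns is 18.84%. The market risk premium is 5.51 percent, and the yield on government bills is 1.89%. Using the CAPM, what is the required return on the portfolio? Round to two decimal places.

β_Ellery = 0.152 × 24.79% / 18.84% = 0.2000
β_Ivers = 0.429 × 22.39% / 18.84% = 0.5098
β_Holloway = 0.712 × 30.32% / 18.84% = 1.1459
β_Wren = 0.680 × 27.88% / 18.84% = 1.0063
β_Eskola = 0.664 × 27.87% / 18.84% = 0.9823
β_Brixley = 0.492 × 33.08% / 18.84% = 0.8639
β_P = Σ w_i β_i = 0.11×0.2000 + 0.10×0.5098 + 0.26×1.1459 + 0.18×1.0063 + 0.22×0.9823 + 0.13×0.8639 = 0.8805
E(R_P) = R_f + β_P × MRP = 1.89% + 0.8805 × 5.51% = 6.74%

6.74%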